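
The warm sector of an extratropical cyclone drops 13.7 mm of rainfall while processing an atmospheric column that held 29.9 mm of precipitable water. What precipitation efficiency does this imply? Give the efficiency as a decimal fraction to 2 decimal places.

ε = rainfall / PW = 13.7 / 29.9 = 0.46.

ε ≈ 0.46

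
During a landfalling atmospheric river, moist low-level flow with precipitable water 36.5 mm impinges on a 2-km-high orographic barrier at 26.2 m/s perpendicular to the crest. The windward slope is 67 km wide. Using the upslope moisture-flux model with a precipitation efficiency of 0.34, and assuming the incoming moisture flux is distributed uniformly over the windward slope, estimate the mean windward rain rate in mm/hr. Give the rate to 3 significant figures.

Incoming column moisture flux per unit ridge length: F = V × PW = 26.2 × 36.5 = 956.3 mm·m/s.
Spread over the 67 km slope with efficiency ε = 0.34: R = ε·F/W = 0.34 × 956.3 / 67000 m = 4.853e-03 mm/s.
R = 4.853e-03 × 3600 = 17.5 mm/hr.

R ≈ 17.5 mm/hr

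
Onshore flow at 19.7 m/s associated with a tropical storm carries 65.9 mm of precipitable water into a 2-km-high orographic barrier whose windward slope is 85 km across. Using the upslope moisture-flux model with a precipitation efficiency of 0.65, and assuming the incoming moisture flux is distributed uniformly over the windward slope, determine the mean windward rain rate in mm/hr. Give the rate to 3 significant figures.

Incoming column moisture flux per unit ridge length: F = V × PW = 19.7 × 65.9 = 1298.23 mm·m/s.
Spread over the 85 km slope with efficiency ε = 0.65: R = ε·F/W = 0.65 × 1298.23 / 85000 m = 9.928e-03 mm/s.
R = 9.928e-03 × 3600 = 35.7 mm/hr.

R ≈ 35.7 mm/hr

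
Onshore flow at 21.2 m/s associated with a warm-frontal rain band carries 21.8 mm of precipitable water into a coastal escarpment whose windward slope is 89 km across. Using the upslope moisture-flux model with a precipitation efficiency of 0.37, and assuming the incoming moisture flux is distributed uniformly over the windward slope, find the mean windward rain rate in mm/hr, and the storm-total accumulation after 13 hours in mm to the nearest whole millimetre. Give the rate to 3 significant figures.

R ≈ 6.92 mm/hr; total ≈ 90 mm

Incoming column moisture flux per unit ridge length: F = V × PW = 21.2 × 21.8 = 462.16 mm·m/s.
Spread over the 89 km slope with efficiency ε = 0.37: R = ε·F/W = 0.37 × 462.16 / 89000 m = 1.921e-03 mm/s.
R = 1.921e-03 × 3600 = 6.92 mm/hr.
Over 13 h: total = 6.92 × 13 = 89.96 ≈ 90 mm.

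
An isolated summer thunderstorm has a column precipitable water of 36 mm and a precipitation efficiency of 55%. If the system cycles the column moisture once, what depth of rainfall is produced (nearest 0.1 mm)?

rainfall ≈ 19.8 mm

Rainfall = ε × PW = 0.55 × 36 = 19.8 mm.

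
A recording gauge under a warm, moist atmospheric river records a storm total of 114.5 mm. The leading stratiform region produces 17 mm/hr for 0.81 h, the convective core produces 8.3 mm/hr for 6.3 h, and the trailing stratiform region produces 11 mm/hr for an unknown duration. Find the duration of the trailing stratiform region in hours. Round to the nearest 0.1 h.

Known phases: 17 × 0.81 + 8.3 × 6.3 = 13.77 + 52.29 = 66.06 mm.
Remaining depth = 114.5 − 66.06 = 48.44 mm.
Duration = 48.44 / 11 = 4.4 h.

duration ≈ 4.4 h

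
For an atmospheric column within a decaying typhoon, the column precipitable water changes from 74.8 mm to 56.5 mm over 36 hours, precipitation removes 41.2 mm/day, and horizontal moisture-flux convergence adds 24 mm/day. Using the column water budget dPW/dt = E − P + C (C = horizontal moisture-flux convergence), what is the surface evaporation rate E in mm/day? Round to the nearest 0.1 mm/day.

E ≈ 5.0 mm/day

dPW/dt = (56.5 − 74.8) mm / (36/24 day) = -12.200 mm/day.
E = dPW/dt + P − C = (-12.200) + 41.2 − (24) = 5.0 mm/day.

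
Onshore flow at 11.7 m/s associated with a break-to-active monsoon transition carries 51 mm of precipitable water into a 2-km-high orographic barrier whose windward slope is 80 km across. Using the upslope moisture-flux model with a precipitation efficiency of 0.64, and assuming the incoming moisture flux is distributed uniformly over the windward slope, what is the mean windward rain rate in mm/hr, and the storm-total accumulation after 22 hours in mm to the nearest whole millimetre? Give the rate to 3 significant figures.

R ≈ 17.2 mm/hr; total ≈ 378 mm

Incoming column moisture flux per unit ridge length: F = V × PW = 11.7 × 51 = 596.7 mm·m/s.
Spread over the 80 km slope with efficiency ε = 0.64: R = ε·F/W = 0.64 × 596.7 / 80000 m = 4.774e-03 mm/s.
R = 4.774e-03 × 3600 = 17.2 mm/hr.
Over 22 h: total = 17.2 × 22 = 378.4 ≈ 378 mm.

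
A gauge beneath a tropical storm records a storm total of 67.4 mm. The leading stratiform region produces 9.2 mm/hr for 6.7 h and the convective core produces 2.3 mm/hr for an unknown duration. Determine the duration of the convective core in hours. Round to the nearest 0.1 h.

duration ≈ 2.5 h

Known phases: 9.2 × 6.7 = 61.64 mm.
Remaining depth = 67.4 − 61.64 = 5.76 mm.
Duration = 5.76 / 2.3 = 2.5 h.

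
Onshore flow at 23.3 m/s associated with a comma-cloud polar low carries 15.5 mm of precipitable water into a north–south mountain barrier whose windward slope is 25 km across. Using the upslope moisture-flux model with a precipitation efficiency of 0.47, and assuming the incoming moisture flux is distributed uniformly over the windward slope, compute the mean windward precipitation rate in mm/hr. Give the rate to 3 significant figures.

R ≈ 24.4 mm/hr

Incoming column moisture flux per unit ridge length: F = V × PW = 23.3 × 15.5 = 361.15 mm·m/s.
Spread over the 25 km slope with efficiency ε = 0.47: R = ε·F/W = 0.47 × 361.15 / 25000 m = 6.790e-03 mm/s.
R = 6.790e-03 × 3600 = 24.4 mm/hr.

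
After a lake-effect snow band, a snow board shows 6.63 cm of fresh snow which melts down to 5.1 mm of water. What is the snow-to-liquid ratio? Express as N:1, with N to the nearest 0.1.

ratio ≈ 13.0

Ratio = snow depth / SWE = 66.3 mm / 5.1 mm = 13.0, i.e. 13.0:1.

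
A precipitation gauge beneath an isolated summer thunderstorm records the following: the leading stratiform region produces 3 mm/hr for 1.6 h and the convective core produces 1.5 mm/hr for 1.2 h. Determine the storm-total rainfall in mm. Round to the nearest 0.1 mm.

Total = Σ Rᵢ Δtᵢ = 3 × 1.6 + 1.5 × 1.2
      = 4.8 + 1.8 = 6.6 mm.

total ≈ 6.6 mm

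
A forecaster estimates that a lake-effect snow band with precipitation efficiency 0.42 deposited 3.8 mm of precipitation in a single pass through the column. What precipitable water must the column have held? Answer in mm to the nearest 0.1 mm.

PW ≈ 9.0 mm

PW = precipitation / ε = 3.8 / 0.42 = 9.0 mm.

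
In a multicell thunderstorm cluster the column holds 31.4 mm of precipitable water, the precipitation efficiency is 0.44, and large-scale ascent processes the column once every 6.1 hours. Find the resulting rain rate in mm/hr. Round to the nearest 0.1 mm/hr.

R ≈ 2.3 mm/hr

Each overturning extracts ε × PW = 0.44 × 31.4 = 13.816 mm.
Rate = ε·PW / τ = 13.816 / 6.1 h = 2.3 mm/hr.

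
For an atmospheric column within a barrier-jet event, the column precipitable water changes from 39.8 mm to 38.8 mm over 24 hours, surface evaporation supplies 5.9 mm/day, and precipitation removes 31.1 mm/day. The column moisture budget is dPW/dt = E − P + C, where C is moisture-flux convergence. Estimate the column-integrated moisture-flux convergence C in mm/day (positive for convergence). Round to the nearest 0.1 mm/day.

C ≈ 24.2 mm/day

dPW/dt = (38.8 − 39.8) mm / (24/24 day) = -1.000 mm/day.
C = dPW/dt − E + P = (-1.000) − 5.9 + 31.1 = 24.2 mm/day.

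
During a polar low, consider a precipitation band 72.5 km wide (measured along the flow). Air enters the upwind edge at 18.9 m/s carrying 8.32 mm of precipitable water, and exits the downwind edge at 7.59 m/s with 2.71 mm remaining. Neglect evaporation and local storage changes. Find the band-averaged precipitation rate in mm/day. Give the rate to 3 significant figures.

Column moisture flux per unit crosswind length is F = V × PW.
Inflow: F_in = 18.9 × 8.32 = 157.248 mm·m/s
Outflow: F_out = 7.59 × 2.71 = 20.5689 mm·m/s
Steady-state rate R = (F_in − F_out)/L = (157.248 − 20.5689) / 72500 m = 1.885e-03 mm/s.
R = 1.885e-03 × 3600 × 24 = 163 mm/day.

R ≈ 163 mm/day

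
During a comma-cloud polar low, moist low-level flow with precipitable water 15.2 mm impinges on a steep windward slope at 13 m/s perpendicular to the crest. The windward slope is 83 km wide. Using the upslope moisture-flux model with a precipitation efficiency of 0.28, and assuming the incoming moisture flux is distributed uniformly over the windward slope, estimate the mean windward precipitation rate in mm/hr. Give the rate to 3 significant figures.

Incoming column moisture flux per unit ridge length: F = V × PW = 13 × 15.2 = 197.6 mm·m/s.
Spread over the 83 km slope with efficiency ε = 0.28: R = ε·F/W = 0.28 × 197.6 / 83000 m = 6.666e-04 mm/s.
R = 6.666e-04 × 3600 = 2.40 mm/hr.

R ≈ 2.40 mm/hr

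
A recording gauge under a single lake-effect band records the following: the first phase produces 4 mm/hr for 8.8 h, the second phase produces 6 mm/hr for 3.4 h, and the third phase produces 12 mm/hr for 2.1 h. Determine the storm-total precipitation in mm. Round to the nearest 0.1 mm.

Total = Σ Rᵢ Δtᵢ = 4 × 8.8 + 6 × 3.4 + 12 × 2.1
      = 35.2 + 20.4 + 25.2 = 80.8 mm.

total ≈ 80.8 mm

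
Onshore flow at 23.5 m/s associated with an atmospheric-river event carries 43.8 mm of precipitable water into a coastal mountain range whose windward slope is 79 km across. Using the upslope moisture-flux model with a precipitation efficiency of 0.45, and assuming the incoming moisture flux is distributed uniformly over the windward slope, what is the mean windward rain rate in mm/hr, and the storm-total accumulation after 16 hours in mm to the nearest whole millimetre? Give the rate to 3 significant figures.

Incoming column moisture flux per unit ridge length: F = V × PW = 23.5 × 43.8 = 1029.3 mm·m/s.
Spread over the 79 km slope with efficiency ε = 0.45: R = ε·F/W = 0.45 × 1029.3 / 79000 m = 5.863e-03 mm/s.
R = 5.863e-03 × 3600 = 21.1 mm/hr.
Over 16 h: total = 21.1 × 16 = 337.6 ≈ 338 mm.

R ≈ 21.1 mm/hr; total ≈ 338 mm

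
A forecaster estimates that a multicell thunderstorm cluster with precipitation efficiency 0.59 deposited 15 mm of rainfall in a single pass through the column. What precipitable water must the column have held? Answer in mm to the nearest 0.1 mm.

PW ≈ 25.4 mm

PW = rainfall / ε = 15 / 0.59 = 25.4 mm.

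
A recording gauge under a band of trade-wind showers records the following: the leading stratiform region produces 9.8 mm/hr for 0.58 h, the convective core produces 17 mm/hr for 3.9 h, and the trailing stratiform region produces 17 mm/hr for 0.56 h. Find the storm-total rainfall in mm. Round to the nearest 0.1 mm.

total ≈ 81.5 mm

Total = Σ Rᵢ Δtᵢ = 9.8 × 0.58 + 17 × 3.9 + 17 × 0.56
      = 5.684 + 66.3 + 9.52 = 81.5 mm.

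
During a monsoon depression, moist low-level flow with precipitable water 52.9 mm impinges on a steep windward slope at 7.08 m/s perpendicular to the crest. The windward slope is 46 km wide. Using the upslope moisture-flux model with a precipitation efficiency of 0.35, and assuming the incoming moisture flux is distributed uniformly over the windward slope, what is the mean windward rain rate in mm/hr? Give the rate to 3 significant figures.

R ≈ 10.3 mm/hr

Incoming column moisture flux per unit ridge length: F = V × PW = 7.08 × 52.9 = 374.532 mm·m/s.
Spread over the 46 km slope with efficiency ε = 0.35: R = ε·F/W = 0.35 × 374.532 / 46000 m = 2.850e-03 mm/s.
R = 2.850e-03 × 3600 = 10.3 mm/hr.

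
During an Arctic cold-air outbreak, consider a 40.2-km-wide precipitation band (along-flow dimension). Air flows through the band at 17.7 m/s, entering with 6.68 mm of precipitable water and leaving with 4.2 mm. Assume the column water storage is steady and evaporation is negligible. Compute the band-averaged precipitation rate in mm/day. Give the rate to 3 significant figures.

Column moisture flux per unit crosswind length is F = V × PW.
Inflow: F_in = 17.7 × 6.68 = 118.236 mm·m/s
Outflow: F_out = 17.7 × 4.2 = 74.34 mm·m/s
Steady-state rate R = (F_in − F_out)/L = (118.236 − 74.34) / 40200 m = 1.092e-03 mm/s.
R = 1.092e-03 × 3600 × 24 = 94.3 mm/day.

R ≈ 94.3 mm/day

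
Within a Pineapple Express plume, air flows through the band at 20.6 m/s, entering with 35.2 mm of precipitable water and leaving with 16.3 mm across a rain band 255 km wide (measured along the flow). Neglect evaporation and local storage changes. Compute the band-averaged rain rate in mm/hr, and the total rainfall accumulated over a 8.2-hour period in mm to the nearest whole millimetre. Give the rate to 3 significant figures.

R ≈ 5.50 mm/hr; total ≈ 45 mm

Column moisture flux per unit crosswind length is F = V × PW.
Inflow: F_in = 20.6 × 35.2 = 725.12 mm·m/s
Outflow: F_out = 20.6 × 16.3 = 335.78 mm·m/s
Steady-state rate R = (F_in − F_out)/L = (725.12 − 335.78) / 255000 m = 1.527e-03 mm/s.
R = 1.527e-03 × 3600 = 5.50 mm/hr.
Over 8.2 h: total = 5.50 × 8.2 = 45.1 ≈ 45 mm.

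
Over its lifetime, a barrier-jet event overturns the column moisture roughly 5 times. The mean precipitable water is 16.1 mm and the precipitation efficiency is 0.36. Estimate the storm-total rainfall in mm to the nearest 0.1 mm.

Each cycle deposits ε × PW = 0.36 × 16.1 = 5.796 mm.
Over 5 cycles: 5 × 5.796 = 29.0 mm.

rainfall ≈ 29.0 mm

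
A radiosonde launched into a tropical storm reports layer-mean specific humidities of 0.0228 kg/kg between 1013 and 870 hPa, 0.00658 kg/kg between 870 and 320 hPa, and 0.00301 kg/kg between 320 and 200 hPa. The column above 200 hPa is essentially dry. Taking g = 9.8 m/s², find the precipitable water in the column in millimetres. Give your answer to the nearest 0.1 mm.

PW ≈ 73.9 mm

Precipitable water is the column-integrated vapour mass per unit area: PW = (1/g) Σ q̄ Δp, with q in kg/kg and Δp in Pa (1 kg/m² of water = 1 mm).
Layer 1013–870 hPa: Δp = 143 hPa = 14300 Pa, q̄ = 0.0228 kg/kg → 0.0228 × 14300 / 9.8 = 33.27 mm
Layer 870–320 hPa: Δp = 550 hPa = 55000 Pa, q̄ = 0.00658 kg/kg → 0.00658 × 55000 / 9.8 = 36.93 mm
Layer 320–200 hPa: Δp = 120 hPa = 12000 Pa, q̄ = 0.00301 kg/kg → 0.00301 × 12000 / 9.8 = 3.69 mm
PW = 33.27 + 36.93 + 3.69 = 73.89 ≈ 73.9 mm.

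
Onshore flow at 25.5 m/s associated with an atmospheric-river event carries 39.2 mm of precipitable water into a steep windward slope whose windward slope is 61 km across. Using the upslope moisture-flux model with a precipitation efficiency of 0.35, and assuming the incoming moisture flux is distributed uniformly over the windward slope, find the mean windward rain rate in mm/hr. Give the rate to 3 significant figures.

R ≈ 20.6 mm/hr

Incoming column moisture flux per unit ridge length: F = V × PW = 25.5 × 39.2 = 999.6 mm·m/s.
Spread over the 61 km slope with efficiency ε = 0.35: R = ε·F/W = 0.35 × 999.6 / 61000 m = 5.735e-03 mm/s.
R = 5.735e-03 × 3600 = 20.6 mm/hr.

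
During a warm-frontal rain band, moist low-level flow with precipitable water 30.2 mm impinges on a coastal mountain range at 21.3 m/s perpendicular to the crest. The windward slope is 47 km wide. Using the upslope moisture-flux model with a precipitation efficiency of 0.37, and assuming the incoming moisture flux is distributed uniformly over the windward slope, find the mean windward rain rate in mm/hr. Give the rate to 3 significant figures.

R ≈ 18.2 mm/hr

Incoming column moisture flux per unit ridge length: F = V × PW = 21.3 × 30.2 = 643.26 mm·m/s.
Spread over the 47 km slope with efficiency ε = 0.37: R = ε·F/W = 0.37 × 643.26 / 47000 m = 5.064e-03 mm/s.
R = 5.064e-03 × 3600 = 18.2 mm/hr.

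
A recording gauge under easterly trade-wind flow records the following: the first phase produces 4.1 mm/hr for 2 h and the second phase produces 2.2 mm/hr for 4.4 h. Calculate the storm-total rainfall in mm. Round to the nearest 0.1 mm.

Total = Σ Rᵢ Δtᵢ = 4.1 × 2 + 2.2 × 4.4
      = 8.2 + 9.68 = 17.9 mm.

total ≈ 17.9 mm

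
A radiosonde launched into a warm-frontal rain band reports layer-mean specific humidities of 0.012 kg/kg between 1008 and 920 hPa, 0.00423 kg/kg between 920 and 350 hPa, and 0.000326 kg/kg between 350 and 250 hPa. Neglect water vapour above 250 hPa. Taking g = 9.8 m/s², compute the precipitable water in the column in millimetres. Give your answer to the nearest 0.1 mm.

Precipitable water is the column-integrated vapour mass per unit area: PW = (1/g) Σ q̄ Δp, with q in kg/kg and Δp in Pa (1 kg/m² of water = 1 mm).
Layer 1008–920 hPa: Δp = 88 hPa = 8800 Pa, q̄ = 0.012 kg/kg → 0.012 × 8800 / 9.8 = 10.78 mm
Layer 920–350 hPa: Δp = 570 hPa = 57000 Pa, q̄ = 0.00423 kg/kg → 0.00423 × 57000 / 9.8 = 24.60 mm
Layer 350–250 hPa: Δp = 100 hPa = 10000 Pa, q̄ = 0.000326 kg/kg → 0.000326 × 10000 / 9.8 = 0.33 mm
PW = 10.78 + 24.60 + 0.33 = 35.71 ≈ 35.7 mm.

PW ≈ 35.7 mm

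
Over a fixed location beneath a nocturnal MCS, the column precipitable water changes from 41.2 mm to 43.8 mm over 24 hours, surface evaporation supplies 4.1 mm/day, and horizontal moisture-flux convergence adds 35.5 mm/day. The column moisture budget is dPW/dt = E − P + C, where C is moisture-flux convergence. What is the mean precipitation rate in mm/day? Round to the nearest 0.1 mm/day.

dPW/dt = (43.8 − 41.2) mm / (24/24 day) = +2.600 mm/day.
P = E + C − dPW/dt = 4.1 + (35.5) − (+2.600) = 37.0 mm/day.

P ≈ 37.0 mm/day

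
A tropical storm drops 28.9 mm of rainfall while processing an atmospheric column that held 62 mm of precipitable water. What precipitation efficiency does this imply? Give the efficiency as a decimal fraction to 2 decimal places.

ε = rainfall / PW = 28.9 / 62 = 0.47.

ε ≈ 0.47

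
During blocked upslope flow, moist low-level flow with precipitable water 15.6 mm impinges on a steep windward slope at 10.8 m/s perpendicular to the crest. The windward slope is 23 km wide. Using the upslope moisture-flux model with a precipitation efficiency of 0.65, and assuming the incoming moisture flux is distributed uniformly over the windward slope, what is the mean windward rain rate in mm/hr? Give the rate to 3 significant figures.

Incoming column moisture flux per unit ridge length: F = V × PW = 10.8 × 15.6 = 168.48 mm·m/s.
Spread over the 23 km slope with efficiency ε = 0.65: R = ε·F/W = 0.65 × 168.48 / 23000 m = 4.761e-03 mm/s.
R = 4.761e-03 × 3600 = 17.1 mm/hr.

R ≈ 17.1 mm/hr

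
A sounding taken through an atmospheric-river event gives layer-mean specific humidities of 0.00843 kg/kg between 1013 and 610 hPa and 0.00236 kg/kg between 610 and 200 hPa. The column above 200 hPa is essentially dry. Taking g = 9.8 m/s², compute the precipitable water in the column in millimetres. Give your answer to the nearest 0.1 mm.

Precipitable water is the column-integrated vapour mass per unit area: PW = (1/g) Σ q̄ Δp, with q in kg/kg and Δp in Pa (1 kg/m² of water = 1 mm).
Layer 1013–610 hPa: Δp = 403 hPa = 40300 Pa, q̄ = 0.00843 kg/kg → 0.00843 × 40300 / 9.8 = 34.67 mm
Layer 610–200 hPa: Δp = 410 hPa = 41000 Pa, q̄ = 0.00236 kg/kg → 0.00236 × 41000 / 9.8 = 9.87 mm
PW = 34.67 + 9.87 = 44.54 ≈ 44.5 mm.

PW ≈ 44.5 mm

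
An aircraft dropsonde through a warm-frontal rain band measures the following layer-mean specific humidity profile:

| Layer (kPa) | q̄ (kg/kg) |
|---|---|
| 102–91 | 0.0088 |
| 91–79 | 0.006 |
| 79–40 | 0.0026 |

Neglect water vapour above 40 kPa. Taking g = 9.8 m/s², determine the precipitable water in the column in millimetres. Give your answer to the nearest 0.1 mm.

PW ≈ 27.6 mm

Precipitable water is the column-integrated vapour mass per unit area: PW = (1/g) Σ q̄ Δp, with q in kg/kg and Δp in Pa (1 kg/m² of water = 1 mm).
Layer 102–91 kPa: Δp = 110 hPa = 11000 Pa, q̄ = 0.0088 kg/kg → 0.0088 × 11000 / 9.8 = 9.88 mm
Layer 91–79 kPa: Δp = 120 hPa = 12000 Pa, q̄ = 0.006 kg/kg → 0.006 × 12000 / 9.8 = 7.35 mm
Layer 79–40 kPa: Δp = 390 hPa = 39000 Pa, q̄ = 0.0026 kg/kg → 0.0026 × 39000 / 9.8 = 10.35 mm
PW = 9.88 + 7.35 + 10.35 = 27.58 ≈ 27.6 mm.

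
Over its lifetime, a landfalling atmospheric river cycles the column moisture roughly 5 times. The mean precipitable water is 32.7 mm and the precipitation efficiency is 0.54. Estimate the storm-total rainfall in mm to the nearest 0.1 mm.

rainfall ≈ 88.3 mm

Each cycle deposits ε × PW = 0.54 × 32.7 = 17.658 mm.
Over 5 cycles: 5 × 17.658 = 88.3 mm.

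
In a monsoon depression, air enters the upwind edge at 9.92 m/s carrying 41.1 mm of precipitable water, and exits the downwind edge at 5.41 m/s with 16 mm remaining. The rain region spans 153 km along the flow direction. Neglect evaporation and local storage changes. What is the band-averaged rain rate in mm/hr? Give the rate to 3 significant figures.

Column moisture flux per unit crosswind length is F = V × PW.
Inflow: F_in = 9.92 × 41.1 = 407.712 mm·m/s
Outflow: F_out = 5.41 × 16 = 86.56 mm·m/s
Steady-state rate R = (F_in − F_out)/L = (407.712 − 86.56) / 153000 m = 2.099e-03 mm/s.
R = 2.099e-03 × 3600 = 7.56 mm/hr.

R ≈ 7.56 mm/hr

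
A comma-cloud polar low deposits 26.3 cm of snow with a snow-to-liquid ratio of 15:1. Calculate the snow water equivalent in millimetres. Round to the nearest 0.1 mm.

SWE = snow depth / ratio = 26.3 cm / 15 = 1.753 cm = 17.5 mm.

SWE ≈ 17.5 mm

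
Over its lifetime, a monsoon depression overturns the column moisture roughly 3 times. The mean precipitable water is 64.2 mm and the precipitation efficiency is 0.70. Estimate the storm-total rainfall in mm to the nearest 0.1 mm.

rainfall ≈ 134.8 mm

Each cycle deposits ε × PW = 0.70 × 64.2 = 44.94 mm.
Over 3 cycles: 3 × 44.94 = 134.8 mm.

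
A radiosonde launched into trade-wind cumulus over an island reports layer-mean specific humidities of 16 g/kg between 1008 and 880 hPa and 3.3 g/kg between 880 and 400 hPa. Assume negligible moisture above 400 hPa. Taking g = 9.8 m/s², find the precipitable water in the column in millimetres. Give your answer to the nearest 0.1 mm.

PW ≈ 37.1 mm

Precipitable water is the column-integrated vapour mass per unit area: PW = (1/g) Σ q̄ Δp, with q in kg/kg and Δp in Pa (1 kg/m² of water = 1 mm).
Layer 1008–880 hPa: Δp = 128 hPa = 12800 Pa, q̄ = 0.016 kg/kg → 0.016 × 12800 / 9.8 = 20.90 mm
Layer 880–400 hPa: Δp = 480 hPa = 48000 Pa, q̄ = 0.0033 kg/kg → 0.0033 × 48000 / 9.8 = 16.16 mm
PW = 20.90 + 16.16 = 37.06 ≈ 37.1 mm.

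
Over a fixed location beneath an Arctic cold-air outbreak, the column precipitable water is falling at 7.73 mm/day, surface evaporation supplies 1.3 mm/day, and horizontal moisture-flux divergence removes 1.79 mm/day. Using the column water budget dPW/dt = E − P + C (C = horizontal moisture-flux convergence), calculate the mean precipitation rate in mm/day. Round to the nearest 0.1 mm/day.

P ≈ 7.2 mm/day

dPW/dt = -7.73 mm/day.
P = E + C − dPW/dt = 1.3 + (-1.79) − (-7.73) = 7.2 mm/day.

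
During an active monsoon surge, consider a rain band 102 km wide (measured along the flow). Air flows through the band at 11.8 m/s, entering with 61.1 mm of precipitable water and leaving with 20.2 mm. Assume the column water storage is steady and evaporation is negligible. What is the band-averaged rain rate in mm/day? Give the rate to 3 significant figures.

R ≈ 409 mm/day

Column moisture flux per unit crosswind length is F = V × PW.
Inflow: F_in = 11.8 × 61.1 = 720.98 mm·m/s
Outflow: F_out = 11.8 × 20.2 = 238.36 mm·m/s
Steady-state rate R = (F_in − F_out)/L = (720.98 − 238.36) / 102000 m = 4.732e-03 mm/s.
R = 4.732e-03 × 3600 × 24 = 409 mm/day.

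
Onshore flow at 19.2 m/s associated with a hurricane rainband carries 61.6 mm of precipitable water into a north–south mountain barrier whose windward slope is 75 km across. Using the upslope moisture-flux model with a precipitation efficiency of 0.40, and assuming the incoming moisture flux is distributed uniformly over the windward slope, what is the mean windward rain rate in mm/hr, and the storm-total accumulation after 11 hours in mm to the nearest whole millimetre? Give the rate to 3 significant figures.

R ≈ 22.7 mm/hr; total ≈ 250 mm

Incoming column moisture flux per unit ridge length: F = V × PW = 19.2 × 61.6 = 1182.72 mm·m/s.
Spread over the 75 km slope with efficiency ε = 0.40: R = ε·F/W = 0.40 × 1182.72 / 75000 m = 6.308e-03 mm/s.
R = 6.308e-03 × 3600 = 22.7 mm/hr.
Over 11 h: total = 22.7 × 11 = 249.7 ≈ 250 mm.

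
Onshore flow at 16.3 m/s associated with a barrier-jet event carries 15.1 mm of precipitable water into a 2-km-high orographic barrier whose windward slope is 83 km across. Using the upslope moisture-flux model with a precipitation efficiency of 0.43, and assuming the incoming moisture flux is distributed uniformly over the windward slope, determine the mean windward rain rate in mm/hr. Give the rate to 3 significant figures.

R ≈ 4.59 mm/hr

Incoming column moisture flux per unit ridge length: F = V × PW = 16.3 × 15.1 = 246.13 mm·m/s.
Spread over the 83 km slope with efficiency ε = 0.43: R = ε·F/W = 0.43 × 246.13 / 83000 m = 1.275e-03 mm/s.
R = 1.275e-03 × 3600 = 4.59 mm/hr.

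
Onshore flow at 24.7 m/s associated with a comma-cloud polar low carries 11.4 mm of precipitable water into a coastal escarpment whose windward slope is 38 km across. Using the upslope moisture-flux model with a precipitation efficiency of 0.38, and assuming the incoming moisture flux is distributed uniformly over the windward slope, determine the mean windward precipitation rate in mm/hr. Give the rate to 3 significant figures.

Incoming column moisture flux per unit ridge length: F = V × PW = 24.7 × 11.4 = 281.58 mm·m/s.
Spread over the 38 km slope with efficiency ε = 0.38: R = ε·F/W = 0.38 × 281.58 / 38000 m = 2.816e-03 mm/s.
R = 2.816e-03 × 3600 = 10.1 mm/hr.

R ≈ 10.1 mm/hr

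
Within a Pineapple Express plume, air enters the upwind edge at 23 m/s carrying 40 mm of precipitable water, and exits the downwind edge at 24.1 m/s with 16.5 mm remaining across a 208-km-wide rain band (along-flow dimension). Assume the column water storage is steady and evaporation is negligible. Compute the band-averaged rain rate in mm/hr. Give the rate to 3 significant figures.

R ≈ 9.04 mm/hr

Column moisture flux per unit crosswind length is F = V × PW.
Inflow: F_in = 23 × 40 = 920 mm·m/s
Outflow: F_out = 24.1 × 16.5 = 397.65 mm·m/s
Steady-state rate R = (F_in − F_out)/L = (920 − 397.65) / 208000 m = 2.511e-03 mm/s.
R = 2.511e-03 × 3600 = 9.04 mm/hr.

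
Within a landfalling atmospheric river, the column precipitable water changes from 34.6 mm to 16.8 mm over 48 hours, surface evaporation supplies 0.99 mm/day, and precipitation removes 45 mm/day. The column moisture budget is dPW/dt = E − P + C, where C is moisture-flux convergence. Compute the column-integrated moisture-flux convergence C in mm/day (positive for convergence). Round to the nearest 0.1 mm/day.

dPW/dt = (16.8 − 34.6) mm / (48/24 day) = -8.900 mm/day.
C = dPW/dt − E + P = (-8.900) − 0.99 + 45 = 35.1 mm/day.

C ≈ 35.1 mm/day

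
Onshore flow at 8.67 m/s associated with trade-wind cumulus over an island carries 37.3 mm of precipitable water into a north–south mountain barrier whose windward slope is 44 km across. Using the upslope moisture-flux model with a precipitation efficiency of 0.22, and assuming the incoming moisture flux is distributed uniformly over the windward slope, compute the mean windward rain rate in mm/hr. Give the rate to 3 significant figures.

Incoming column moisture flux per unit ridge length: F = V × PW = 8.67 × 37.3 = 323.391 mm·m/s.
Spread over the 44 km slope with efficiency ε = 0.22: R = ε·F/W = 0.22 × 323.391 / 44000 m = 1.617e-03 mm/s.
R = 1.617e-03 × 3600 = 5.82 mm/hr.

R ≈ 5.82 mm/hr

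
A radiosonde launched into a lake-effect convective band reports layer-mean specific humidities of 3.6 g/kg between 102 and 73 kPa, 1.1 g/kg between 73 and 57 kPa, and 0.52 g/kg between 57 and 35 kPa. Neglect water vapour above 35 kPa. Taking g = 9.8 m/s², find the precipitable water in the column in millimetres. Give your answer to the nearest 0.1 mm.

PW ≈ 13.6 mm

Precipitable water is the column-integrated vapour mass per unit area: PW = (1/g) Σ q̄ Δp, with q in kg/kg and Δp in Pa (1 kg/m² of water = 1 mm).
Layer 102–73 kPa: Δp = 290 hPa = 29000 Pa, q̄ = 0.0036 kg/kg → 0.0036 × 29000 / 9.8 = 10.65 mm
Layer 73–57 kPa: Δp = 160 hPa = 16000 Pa, q̄ = 0.0011 kg/kg → 0.0011 × 16000 / 9.8 = 1.80 mm
Layer 57–35 kPa: Δp = 220 hPa = 22000 Pa, q̄ = 0.00052 kg/kg → 0.00052 × 22000 / 9.8 = 1.17 mm
PW = 10.65 + 1.80 + 1.17 = 13.62 ≈ 13.6 mm.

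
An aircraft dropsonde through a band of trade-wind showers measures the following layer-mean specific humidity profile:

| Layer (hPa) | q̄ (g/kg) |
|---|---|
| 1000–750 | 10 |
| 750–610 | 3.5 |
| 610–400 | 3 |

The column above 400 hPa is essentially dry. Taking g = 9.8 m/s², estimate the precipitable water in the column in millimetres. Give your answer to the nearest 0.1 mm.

Precipitable water is the column-integrated vapour mass per unit area: PW = (1/g) Σ q̄ Δp, with q in kg/kg and Δp in Pa (1 kg/m² of water = 1 mm).
Layer 1000–750 hPa: Δp = 250 hPa = 25000 Pa, q̄ = 0.01 kg/kg → 0.01 × 25000 / 9.8 = 25.51 mm
Layer 750–610 hPa: Δp = 140 hPa = 14000 Pa, q̄ = 0.0035 kg/kg → 0.0035 × 14000 / 9.8 = 5.00 mm
Layer 610–400 hPa: Δp = 210 hPa = 21000 Pa, q̄ = 0.003 kg/kg → 0.003 × 21000 / 9.8 = 6.43 mm
PW = 25.51 + 5.00 + 6.43 = 36.94 ≈ 36.9 mm.

PW ≈ 36.9 mm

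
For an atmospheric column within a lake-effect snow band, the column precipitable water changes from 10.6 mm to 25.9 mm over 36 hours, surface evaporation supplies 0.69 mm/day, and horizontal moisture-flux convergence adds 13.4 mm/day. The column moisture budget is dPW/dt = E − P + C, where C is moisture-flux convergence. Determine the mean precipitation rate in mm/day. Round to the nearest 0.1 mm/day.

P ≈ 3.9 mm/day

dPW/dt = (25.9 − 10.6) mm / (36/24 day) = +10.200 mm/day.
P = E + C − dPW/dt = 0.69 + (13.4) − (+10.200) = 3.9 mm/day.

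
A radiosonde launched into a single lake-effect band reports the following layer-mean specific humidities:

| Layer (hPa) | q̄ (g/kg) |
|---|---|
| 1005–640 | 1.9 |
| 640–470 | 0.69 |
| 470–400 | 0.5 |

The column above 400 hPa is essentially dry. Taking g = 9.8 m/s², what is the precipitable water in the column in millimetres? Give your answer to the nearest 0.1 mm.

PW ≈ 8.6 mm

Precipitable water is the column-integrated vapour mass per unit area: PW = (1/g) Σ q̄ Δp, with q in kg/kg and Δp in Pa (1 kg/m² of water = 1 mm).
Layer 1005–640 hPa: Δp = 365 hPa = 36500 Pa, q̄ = 0.0019 kg/kg → 0.0019 × 36500 / 9.8 = 7.08 mm
Layer 640–470 hPa: Δp = 170 hPa = 17000 Pa, q̄ = 0.00069 kg/kg → 0.00069 × 17000 / 9.8 = 1.20 mm
Layer 470–400 hPa: Δp = 70 hPa = 7000 Pa, q̄ = 0.0005 kg/kg → 0.0005 × 7000 / 9.8 = 0.36 mm
PW = 7.08 + 1.20 + 0.36 = 8.64 ≈ 8.6 mm.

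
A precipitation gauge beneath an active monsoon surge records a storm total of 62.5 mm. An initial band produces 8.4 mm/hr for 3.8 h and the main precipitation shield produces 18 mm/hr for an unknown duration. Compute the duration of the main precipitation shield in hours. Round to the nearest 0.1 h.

duration ≈ 1.7 h

Known phases: 8.4 × 3.8 = 31.92 mm.
Remaining depth = 62.5 − 31.92 = 30.58 mm.
Duration = 30.58 / 18 = 1.7 h.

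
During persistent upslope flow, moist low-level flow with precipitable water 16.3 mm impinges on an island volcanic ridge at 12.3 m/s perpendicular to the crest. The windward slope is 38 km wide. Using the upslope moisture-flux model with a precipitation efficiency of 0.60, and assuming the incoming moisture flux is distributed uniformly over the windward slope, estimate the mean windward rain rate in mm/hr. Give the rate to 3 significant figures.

R ≈ 11.4 mm/hr

Incoming column moisture flux per unit ridge length: F = V × PW = 12.3 × 16.3 = 200.49 mm·m/s.
Spread over the 38 km slope with efficiency ε = 0.60: R = ε·F/W = 0.60 × 200.49 / 38000 m = 3.166e-03 mm/s.
R = 3.166e-03 × 3600 = 11.4 mm/hr.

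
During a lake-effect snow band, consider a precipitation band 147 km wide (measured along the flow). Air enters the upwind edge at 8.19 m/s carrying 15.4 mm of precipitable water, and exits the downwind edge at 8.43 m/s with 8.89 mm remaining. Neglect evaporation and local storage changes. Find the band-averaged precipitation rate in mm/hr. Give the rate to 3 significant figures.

R ≈ 1.25 mm/hr

Column moisture flux per unit crosswind length is F = V × PW.
Inflow: F_in = 8.19 × 15.4 = 126.126 mm·m/s
Outflow: F_out = 8.43 × 8.89 = 74.9427 mm·m/s
Steady-state rate R = (F_in − F_out)/L = (126.126 − 74.9427) / 147000 m = 3.482e-04 mm/s.
R = 3.482e-04 × 3600 = 1.25 mm/hr.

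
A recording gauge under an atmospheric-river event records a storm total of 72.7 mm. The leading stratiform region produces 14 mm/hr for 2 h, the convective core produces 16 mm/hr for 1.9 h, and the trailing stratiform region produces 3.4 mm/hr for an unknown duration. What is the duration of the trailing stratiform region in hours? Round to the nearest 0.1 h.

duration ≈ 4.2 h

Known phases: 14 × 2 + 16 × 1.9 = 28 + 30.4 = 58.4 mm.
Remaining depth = 72.7 − 58.4 = 14.3 mm.
Duration = 14.3 / 3.4 = 4.2 h.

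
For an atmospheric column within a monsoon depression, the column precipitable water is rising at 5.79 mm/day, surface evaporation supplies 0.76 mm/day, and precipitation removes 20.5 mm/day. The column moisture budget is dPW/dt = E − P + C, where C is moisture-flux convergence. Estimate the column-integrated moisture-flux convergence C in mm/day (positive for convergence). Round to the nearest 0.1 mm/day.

C ≈ 25.5 mm/day

dPW/dt = +5.79 mm/day.
C = dPW/dt − E + P = (+5.79) − 0.76 + 20.5 = 25.5 mm/day.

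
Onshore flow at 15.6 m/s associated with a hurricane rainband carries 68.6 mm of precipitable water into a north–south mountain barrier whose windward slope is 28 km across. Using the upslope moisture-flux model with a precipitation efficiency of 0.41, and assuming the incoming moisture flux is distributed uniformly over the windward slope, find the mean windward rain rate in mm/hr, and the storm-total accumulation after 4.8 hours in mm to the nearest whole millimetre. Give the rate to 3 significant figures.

R ≈ 56.4 mm/hr; total ≈ 271 mm

Incoming column moisture flux per unit ridge length: F = V × PW = 15.6 × 68.6 = 1070.16 mm·m/s.
Spread over the 28 km slope with efficiency ε = 0.41: R = ε·F/W = 0.41 × 1070.16 / 28000 m = 1.567e-02 mm/s.
R = 1.567e-02 × 3600 = 56.4 mm/hr.
Over 4.8 h: total = 56.4 × 4.8 = 270.72 ≈ 271 mm.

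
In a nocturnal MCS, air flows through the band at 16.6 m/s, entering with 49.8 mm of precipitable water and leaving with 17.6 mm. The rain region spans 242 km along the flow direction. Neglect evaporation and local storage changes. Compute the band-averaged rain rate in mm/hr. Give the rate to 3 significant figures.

Column moisture flux per unit crosswind length is F = V × PW.
Inflow: F_in = 16.6 × 49.8 = 826.68 mm·m/s
Outflow: F_out = 16.6 × 17.6 = 292.16 mm·m/s
Steady-state rate R = (F_in − F_out)/L = (826.68 − 292.16) / 242000 m = 2.209e-03 mm/s.
R = 2.209e-03 × 3600 = 7.95 mm/hr.

R ≈ 7.95 mm/hr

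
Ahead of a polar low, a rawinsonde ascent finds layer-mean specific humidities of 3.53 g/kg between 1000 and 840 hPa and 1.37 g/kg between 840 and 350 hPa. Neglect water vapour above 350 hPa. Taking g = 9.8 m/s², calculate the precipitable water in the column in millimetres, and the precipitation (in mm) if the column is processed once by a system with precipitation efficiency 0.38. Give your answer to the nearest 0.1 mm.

Precipitable water is the column-integrated vapour mass per unit area: PW = (1/g) Σ q̄ Δp, with q in kg/kg and Δp in Pa (1 kg/m² of water = 1 mm).
Layer 1000–840 hPa: Δp = 160 hPa = 16000 Pa, q̄ = 0.00353 kg/kg → 0.00353 × 16000 / 9.8 = 5.76 mm
Layer 840–350 hPa: Δp = 490 hPa = 49000 Pa, q̄ = 0.00137 kg/kg → 0.00137 × 49000 / 9.8 = 6.85 mm
PW = 5.76 + 6.85 = 12.61 ≈ 12.6 mm.
Precipitation = ε × PW = 0.38 × 12.6 = 4.8 mm.

PW ≈ 12.6 mm; precipitation ≈ 4.8 mm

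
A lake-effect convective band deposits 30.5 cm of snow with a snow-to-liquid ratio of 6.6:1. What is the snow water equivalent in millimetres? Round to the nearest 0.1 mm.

SWE = snow depth / ratio = 30.5 cm / 6.6 = 4.621 cm = 46.2 mm.

SWE ≈ 46.2 mm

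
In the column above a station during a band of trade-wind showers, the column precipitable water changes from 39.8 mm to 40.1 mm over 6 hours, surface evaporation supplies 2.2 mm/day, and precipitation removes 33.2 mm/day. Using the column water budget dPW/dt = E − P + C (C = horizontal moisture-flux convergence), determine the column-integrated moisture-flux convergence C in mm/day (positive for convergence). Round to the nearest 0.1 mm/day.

dPW/dt = (40.1 − 39.8) mm / (6/24 day) = +1.200 mm/day.
C = dPW/dt − E + P = (+1.200) − 2.2 + 33.2 = 32.2 mm/day.

C ≈ 32.2 mm/day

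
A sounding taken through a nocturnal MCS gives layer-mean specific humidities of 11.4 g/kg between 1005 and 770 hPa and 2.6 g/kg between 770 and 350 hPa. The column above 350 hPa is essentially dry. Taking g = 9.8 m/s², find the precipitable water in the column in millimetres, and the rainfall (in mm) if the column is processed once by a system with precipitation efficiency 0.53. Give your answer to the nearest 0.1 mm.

PW ≈ 38.5 mm; rainfall ≈ 20.4 mm

Precipitable water is the column-integrated vapour mass per unit area: PW = (1/g) Σ q̄ Δp, with q in kg/kg and Δp in Pa (1 kg/m² of water = 1 mm).
Layer 1005–770 hPa: Δp = 235 hPa = 23500 Pa, q̄ = 0.0114 kg/kg → 0.0114 × 23500 / 9.8 = 27.34 mm
Layer 770–350 hPa: Δp = 420 hPa = 42000 Pa, q̄ = 0.0026 kg/kg → 0.0026 × 42000 / 9.8 = 11.14 mm
PW = 27.34 + 11.14 = 38.48 ≈ 38.5 mm.
Rainfall = ε × PW = 0.53 × 38.5 = 20.4 mm.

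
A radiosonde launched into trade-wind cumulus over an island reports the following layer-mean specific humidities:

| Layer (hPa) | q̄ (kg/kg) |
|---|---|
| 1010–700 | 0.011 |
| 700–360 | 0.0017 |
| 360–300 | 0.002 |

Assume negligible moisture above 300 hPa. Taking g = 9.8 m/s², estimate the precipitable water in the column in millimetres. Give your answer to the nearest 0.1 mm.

Precipitable water is the column-integrated vapour mass per unit area: PW = (1/g) Σ q̄ Δp, with q in kg/kg and Δp in Pa (1 kg/m² of water = 1 mm).
Layer 1010–700 hPa: Δp = 310 hPa = 31000 Pa, q̄ = 0.011 kg/kg → 0.011 × 31000 / 9.8 = 34.80 mm
Layer 700–360 hPa: Δp = 340 hPa = 34000 Pa, q̄ = 0.0017 kg/kg → 0.0017 × 34000 / 9.8 = 5.90 mm
Layer 360–300 hPa: Δp = 60 hPa = 6000 Pa, q̄ = 0.002 kg/kg → 0.002 × 6000 / 9.8 = 1.22 mm
PW = 34.80 + 5.90 + 1.22 = 41.92 ≈ 41.9 mm.

PW ≈ 41.9 mm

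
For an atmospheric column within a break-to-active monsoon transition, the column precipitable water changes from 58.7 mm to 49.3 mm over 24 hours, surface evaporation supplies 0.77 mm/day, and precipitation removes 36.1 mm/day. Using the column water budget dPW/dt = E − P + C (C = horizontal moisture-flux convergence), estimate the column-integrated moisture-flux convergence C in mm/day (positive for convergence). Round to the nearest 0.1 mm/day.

C ≈ 25.9 mm/day

dPW/dt = (49.3 − 58.7) mm / (24/24 day) = -9.400 mm/day.
C = dPW/dt − E + P = (-9.400) − 0.77 + 36.1 = 25.9 mm/day.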